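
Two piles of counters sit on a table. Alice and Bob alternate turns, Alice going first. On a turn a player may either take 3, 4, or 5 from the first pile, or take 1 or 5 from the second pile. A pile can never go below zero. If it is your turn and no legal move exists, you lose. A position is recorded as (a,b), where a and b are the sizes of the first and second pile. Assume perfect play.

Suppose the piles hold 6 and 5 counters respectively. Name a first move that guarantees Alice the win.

Move to (3,5).

Classify positions by backward induction: terminal positions (no move available) are L. From any other position, the mover wins iff some move reaches an L.
No move ever increases a pile, so every position that can arise here has a ≤ 6 and b ≤ 5; it is enough to label the cells with 0 ≤ a ≤ 6 and 0 ≤ b ≤ 5.
Every move lowers a or b (never raises either), so fill the grid row by row in increasing a, and left to right within a row: each cell's successors are then already labelled.
      b=0  b=1  b=2  b=3  b=4  b=5
a=0:    L    W    L    W    L    W
a=1:    L    W    L    W    L    W
a=2:    L    W    L    W    L    W
a=3:    W    L    W    L    W    L
a=4:    W    L    W    L    W    L
a=5:    W    L    W    L    W    L
a=6:    W    W    W    W    W    W
Cells with no legal move (terminal, hence L): (0,0), (1,0), (2,0).
The remaining L cells, each justified by listing all of its moves:
(0,2): L (sole option (0,1)(W) is W)
(0,4): L (sole option (0,3)(W) is W)
(1,2): L (sole option (1,1)(W) is W)
(1,4): L (sole option (1,3)(W) is W)
(2,2): L (sole option (2,1)(W) is W)
(2,4): L (sole option (2,3)(W) is W)
(3,1): L (options (0,1)(W), (3,0)(W) are all W)
(3,3): L (options (0,3)(W), (3,2)(W) are all W)
(3,5): L (options (0,5)(W), (3,4)(W), (3,0)(W) are all W)
(4,1): L (options (1,1)(W), (0,1)(W), (4,0)(W) are all W)
(4,3): L (options (1,3)(W), (0,3)(W), (4,2)(W) are all W)
(4,5): L (options (1,5)(W), (0,5)(W), (4,4)(W), (4,0)(W) are all W)
(5,1): L (options (2,1)(W), (1,1)(W), (0,1)(W), (5,0)(W) are all W)
(5,3): L (options (2,3)(W), (1,3)(W), (0,3)(W), (5,2)(W) are all W)
(5,5): L (options (2,5)(W), (1,5)(W), (0,5)(W), (5,4)(W), (5,0)(W) are all W)
Every other cell has at least one move into one of the L cells above, so it is W.
From (6,5), the L positions reachable in one move are: (3,5).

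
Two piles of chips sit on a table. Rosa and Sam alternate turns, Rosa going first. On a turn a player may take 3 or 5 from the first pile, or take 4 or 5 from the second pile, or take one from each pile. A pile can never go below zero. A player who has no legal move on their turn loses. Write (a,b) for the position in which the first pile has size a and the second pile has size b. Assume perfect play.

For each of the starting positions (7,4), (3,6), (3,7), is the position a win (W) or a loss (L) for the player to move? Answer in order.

(7,4): W, (3,6): L, (3,7): L

Build the W/L table. Terminal = L. A non-terminal position is W if it has a move to some L; otherwise it is L.
No move ever increases a pile, so every position that can arise here has a ≤ 7 and b ≤ 7; it is enough to label the cells with 0 ≤ a ≤ 7 and 0 ≤ b ≤ 7.
Every move lowers a or b (never raises either), so fill the grid row by row in increasing a, and left to right within a row: each cell's successors are then already labelled.
      b=0  b=1  b=2  b=3  b=4  b=5  b=6  b=7
a=0:    L    L    L    L    W    W    W    W
a=1:    L    W    W    W    W    W    L    L
a=2:    L    W    L    L    W    W    W    W
a=3:    W    W    W    W    W    L    L    L
a=4:    W    L    L    L    L    W    W    W
a=5:    W    W    W    W    W    W    L    L
a=6:    W    L    L    L    L    W    W    W
a=7:    W    W    W    W    W    W    L    L
Cells with no legal move (terminal, hence L): (0,0), (0,1), (0,2), (0,3), (1,0), (2,0).
The remaining L cells, each justified by listing all of its moves:
(1,6): →(1,2)(W), (1,1)(W), (0,5)(W) — all W, so L
(1,7): →(1,3)(W), (1,2)(W), (0,6)(W) — all W, so L
(2,2): →(1,1)(W) only, which is W, so L
(2,3): →(1,2)(W) only, which is W, so L
(3,5): →(0,5)(W), (3,1)(W), (3,0)(W), (2,4)(W) — all W, so L
(3,6): →(0,6)(W), (3,2)(W), (3,1)(W), (2,5)(W) — all W, so L
(3,7): →(0,7)(W), (3,3)(W), (3,2)(W), (2,6)(W) — all W, so L
(4,1): →(1,1)(W), (3,0)(W) — all W, so L
(4,2): →(1,2)(W), (3,1)(W) — all W, so L
(4,3): →(1,3)(W), (3,2)(W) — all W, so L
(4,4): →(1,4)(W), (4,0)(W), (3,3)(W) — all W, so L
(5,6): →(2,6)(W), (0,6)(W), (5,2)(W), (5,1)(W), (4,5)(W) — all W, so L
(5,7): →(2,7)(W), (0,7)(W), (5,3)(W), (5,2)(W), (4,6)(W) — all W, so L
(6,1): →(3,1)(W), (1,1)(W), (5,0)(W) — all W, so L
(6,2): →(3,2)(W), (1,2)(W), (5,1)(W) — all W, so L
(6,3): →(3,3)(W), (1,3)(W), (5,2)(W) — all W, so L
(6,4): →(3,4)(W), (1,4)(W), (6,0)(W), (5,3)(W) — all W, so L
(7,6): →(4,6)(W), (2,6)(W), (7,2)(W), (7,1)(W), (6,5)(W) — all W, so L
(7,7): →(4,7)(W), (2,7)(W), (7,3)(W), (7,2)(W), (6,6)(W) — all W, so L
Every other cell has at least one move into one of the L cells above, so it is W.
(7,4): the move to (4,4) reaches an L cell, so W
(3,6): one of the L cells justified above, so L
(3,7): one of the L cells justified above, so L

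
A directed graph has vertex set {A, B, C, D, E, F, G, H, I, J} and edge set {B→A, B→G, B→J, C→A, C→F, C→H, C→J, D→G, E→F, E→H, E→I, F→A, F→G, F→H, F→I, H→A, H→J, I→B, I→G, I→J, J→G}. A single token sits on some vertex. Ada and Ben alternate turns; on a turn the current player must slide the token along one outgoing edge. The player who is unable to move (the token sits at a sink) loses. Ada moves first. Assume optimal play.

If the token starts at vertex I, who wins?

Ada wins.

Compute win/loss labels from the base case upward. A position with no move is L. Any other position is W if it can reach an L in one move, else L.
Every edge goes from a vertex to one that appears earlier in the order G, A, J, B, H, D, I, F, C, E, so processing vertices in that order labels each vertex after all of its successors.
G: no outgoing edge → L
A: no outgoing edge → L
J: can move to G, which is L ⇒ W
B: can move to A, which is L ⇒ W
H: can move to A, which is L ⇒ W
D: can move to G, which is L ⇒ W
I: can move to G, which is L ⇒ W
F: can move to A, which is L ⇒ W
C: can move to A, which is L ⇒ W
E: moves to F(W), I(W), H(W); every one is W ⇒ L
The starting position I is W: Ada should move to G, handing over an L position.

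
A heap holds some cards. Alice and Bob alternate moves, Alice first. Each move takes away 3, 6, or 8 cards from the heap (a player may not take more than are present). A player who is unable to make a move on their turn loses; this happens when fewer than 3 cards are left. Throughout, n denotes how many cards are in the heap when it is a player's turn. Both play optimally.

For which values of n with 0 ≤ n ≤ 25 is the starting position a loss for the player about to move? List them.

Use the standard recursion: the mover loses at a terminal position; elsewhere, the mover wins exactly when some move hands the opponent an L position.
n=0: no move → L
n=1: no move → L
n=2: no move → L
n=3: →0(L), so W
n=4: →1(L), so W
n=5: →2(L), so W
n=6: →0(L), so W
n=7: →1(L), so W
n=8: →2(L), so W
n=9: →1(L), so W
n=10: →2(L), so W
n=11: →8(W), 5(W), 3(W) — all W, so L
n=12: →9(W), 6(W), 4(W) — all W, so L
n=13: →10(W), 7(W), 5(W) — all W, so L
n=14: →11(L), so W
n=15: →12(L), so W
n=16: →13(L), so W
n=17: →11(L), so W
n=18: →12(L), so W
n=19: →13(L), so W
n=20: →12(L), so W
n=21: →13(L), so W
n=22: →19(W), 16(W), 14(W) — all W, so L
n=23: →20(W), 17(W), 15(W) — all W, so L
n=24: →21(W), 18(W), 16(W) — all W, so L
n=25: →22(L), so W
Reading off the rows marked L gives the requested list; there are 9 such values of n.

0, 1, 2, 11, 12, 13, 22, 23, 24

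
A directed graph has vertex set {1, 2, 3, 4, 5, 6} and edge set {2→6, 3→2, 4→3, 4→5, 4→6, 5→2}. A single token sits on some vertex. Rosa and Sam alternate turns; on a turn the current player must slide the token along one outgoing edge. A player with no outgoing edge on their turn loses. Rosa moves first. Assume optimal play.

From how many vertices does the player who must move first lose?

4

Compute win/loss labels from the base case upward. A position with no move is L. Any other position is W if it can reach an L in one move, else L.
Every edge goes from a vertex to one that appears earlier in the order 6, 1, 2, 3, 5, 4, so processing vertices in that order labels each vertex after all of its successors.
6: no outgoing edge → L
1: no outgoing edge → L
2: reaches L-position 6 → W
3: only reaches 2(W), which is W → L
5: only reaches 2(W), which is W → L
4: reaches L-position 5 → W
The L vertices are 1, 3, 5, 6; that is 4 in all.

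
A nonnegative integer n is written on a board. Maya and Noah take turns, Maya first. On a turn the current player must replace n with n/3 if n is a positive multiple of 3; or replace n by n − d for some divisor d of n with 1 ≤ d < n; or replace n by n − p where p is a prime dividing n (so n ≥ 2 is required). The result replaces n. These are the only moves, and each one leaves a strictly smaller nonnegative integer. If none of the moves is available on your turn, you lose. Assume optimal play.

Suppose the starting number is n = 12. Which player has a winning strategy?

Work bottom-up. With no move the player to move loses. Otherwise the position is W if at least one move leads to an L position for the opponent, and L if every move leads to a W.
n=0: no move → L
n=1: no move → L
n=2: reaches L-position 0 → W
n=3: reaches L-position 0 → W
n=4: only reaches 2(W), 3(W), all W → L
n=5: reaches L-position 0 → W
n=6: reaches L-position 4 → W
n=7: reaches L-position 0 → W
n=8: reaches L-position 4 → W
n=9: only reaches 3(W), 6(W), 8(W), all W → L
n=10: reaches L-position 9 → W
n=11: reaches L-position 0 → W
n=12: reaches L-position 4 → W
From 12 Maya can move to 4, reaching an L position.

Maya wins.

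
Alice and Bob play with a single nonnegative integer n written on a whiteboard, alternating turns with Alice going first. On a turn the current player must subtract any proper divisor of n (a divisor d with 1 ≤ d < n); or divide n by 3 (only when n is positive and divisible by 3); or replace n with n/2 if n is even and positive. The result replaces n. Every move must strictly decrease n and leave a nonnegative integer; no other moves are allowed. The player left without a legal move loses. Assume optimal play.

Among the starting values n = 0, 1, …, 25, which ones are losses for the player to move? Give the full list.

Work bottom-up. With no move the player to move loses. Otherwise the position is W if at least one move leads to an L position for the opponent, and L if every move leads to a W.
n=0: no move → L
n=1: no move → L
n=2: reaches L-position 1 → W
n=3: reaches L-position 1 → W
n=4: only reaches 2(W), 3(W), all W → L
n=5: reaches L-position 4 → W
n=6: reaches L-position 4 → W
n=7: only reaches 6(W), which is W → L
n=8: reaches L-position 4 → W
n=9: only reaches 3(W), 6(W), 8(W), all W → L
n=10: reaches L-position 9 → W
n=11: only reaches 10(W), which is W → L
n=12: reaches L-position 4 → W
n=13: only reaches 12(W), which is W → L
n=14: reaches L-position 7 → W
n=15: only reaches 5(W), 10(W), 12(W), 14(W), all W → L
n=16: reaches L-position 15 → W
n=17: only reaches 16(W), which is W → L
n=18: reaches L-position 9 → W
n=19: only reaches 18(W), which is W → L
n=20: reaches L-position 15 → W
n=21: reaches L-position 7 → W
n=22: reaches L-position 11 → W
n=23: only reaches 22(W), which is W → L
n=24: reaches L-position 23 → W
n=25: only reaches 20(W), 24(W), all W → L
Reading off the rows marked L gives the requested list; there are 12 such values of n.

0, 1, 4, 7, 9, 11, 13, 15, 17, 19, 23, 25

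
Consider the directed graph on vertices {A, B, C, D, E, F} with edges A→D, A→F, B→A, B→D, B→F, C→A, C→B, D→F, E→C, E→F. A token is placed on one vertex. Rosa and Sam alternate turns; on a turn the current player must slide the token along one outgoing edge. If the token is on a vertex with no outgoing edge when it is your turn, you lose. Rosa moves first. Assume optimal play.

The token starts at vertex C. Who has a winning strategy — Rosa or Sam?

Sam wins.

Compute win/loss labels from the base case upward. A position with no move is L. Any other position is W if it can reach an L in one move, else L.
Every edge goes from a vertex to one that appears earlier in the order F, D, A, B, C, E, so processing vertices in that order labels each vertex after all of its successors.
F: no outgoing edge → L
D: W (go to F, an L position)
A: W (go to F, an L position)
B: W (go to F, an L position)
C: L (options B(W), A(W) are all W)
E: W (go to C, an L position)
The starting position C is L: whatever Rosa does, the opponent receives a W position.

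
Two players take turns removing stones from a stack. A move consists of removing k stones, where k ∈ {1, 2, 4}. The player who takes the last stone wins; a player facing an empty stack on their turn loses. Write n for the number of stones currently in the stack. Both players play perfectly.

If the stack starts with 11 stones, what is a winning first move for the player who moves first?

Remove 2, leaving 9.

Positions with no move are L. A position that does have a move is losing for the player to move precisely when every available move leads to a winning position for the opponent. Fill in the labels:
n=0: no move → L
n=1: W (go to 0, an L position)
n=2: W (go to 0, an L position)
n=3: L (options 2(W), 1(W) are all W)
n=4: W (go to 3, an L position)
n=5: W (go to 3, an L position)
n=6: L (options 5(W), 4(W), 2(W) are all W)
n=7: W (go to 6, an L position)
n=8: W (go to 6, an L position)
n=9: L (options 8(W), 7(W), 5(W) are all W)
n=10: W (go to 9, an L position)
n=11: W (go to 9, an L position)
From 11, the L positions reachable in one move are: 9.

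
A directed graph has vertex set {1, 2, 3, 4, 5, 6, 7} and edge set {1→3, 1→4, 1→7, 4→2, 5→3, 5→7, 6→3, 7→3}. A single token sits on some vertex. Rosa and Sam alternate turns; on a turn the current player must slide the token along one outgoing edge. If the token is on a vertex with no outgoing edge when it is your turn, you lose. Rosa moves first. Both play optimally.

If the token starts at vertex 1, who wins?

Rosa wins.

Compute win/loss labels from the base case upward. A position with no move is L. Any other position is W if it can reach an L in one move, else L.
Every edge goes from a vertex to one that appears earlier in the order 2, 3, 7, 6, 4, 1, 5, so processing vertices in that order labels each vertex after all of its successors.
2: no outgoing edge → L
3: no outgoing edge → L
7: →3(L), so W
6: →3(L), so W
4: →2(L), so W
1: →3(L), so W
5: →3(L), so W
From 1 Rosa can move to 3, reaching an L position.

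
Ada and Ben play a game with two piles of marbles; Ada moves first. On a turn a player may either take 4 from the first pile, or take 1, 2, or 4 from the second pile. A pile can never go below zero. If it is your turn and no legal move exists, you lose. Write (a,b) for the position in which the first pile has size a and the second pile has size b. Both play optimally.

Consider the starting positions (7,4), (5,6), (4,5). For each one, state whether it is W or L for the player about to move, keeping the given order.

Compute win/loss labels from the base case upward. A position with no move is L. Any other position is W if it can reach an L in one move, else L.
No move ever increases a pile, so every position that can arise here has a ≤ 7 and b ≤ 6; it is enough to label the cells with 0 ≤ a ≤ 7 and 0 ≤ b ≤ 6.
Every move lowers a or b (never raises either), so fill the grid row by row in increasing a, and left to right within a row: each cell's successors are then already labelled.
      b=0  b=1  b=2  b=3  b=4  b=5  b=6
a=0:    L    W    W    L    W    W    L
a=1:    L    W    W    L    W    W    L
a=2:    L    W    W    L    W    W    L
a=3:    L    W    W    L    W    W    L
a=4:    W    L    W    W    L    W    W
a=5:    W    L    W    W    L    W    W
a=6:    W    L    W    W    L    W    W
a=7:    W    L    W    W    L    W    W
Cells with no legal move (terminal, hence L): (0,0), (1,0), (2,0), (3,0).
The remaining L cells, each justified by listing all of its moves:
(0,3): →(0,2)(W), (0,1)(W) — all W, so L
(0,6): →(0,5)(W), (0,4)(W), (0,2)(W) — all W, so L
(1,3): →(1,2)(W), (1,1)(W) — all W, so L
(1,6): →(1,5)(W), (1,4)(W), (1,2)(W) — all W, so L
(2,3): →(2,2)(W), (2,1)(W) — all W, so L
(2,6): →(2,5)(W), (2,4)(W), (2,2)(W) — all W, so L
(3,3): →(3,2)(W), (3,1)(W) — all W, so L
(3,6): →(3,5)(W), (3,4)(W), (3,2)(W) — all W, so L
(4,1): →(0,1)(W), (4,0)(W) — all W, so L
(4,4): →(0,4)(W), (4,3)(W), (4,2)(W), (4,0)(W) — all W, so L
(5,1): →(1,1)(W), (5,0)(W) — all W, so L
(5,4): →(1,4)(W), (5,3)(W), (5,2)(W), (5,0)(W) — all W, so L
(6,1): →(2,1)(W), (6,0)(W) — all W, so L
(6,4): →(2,4)(W), (6,3)(W), (6,2)(W), (6,0)(W) — all W, so L
(7,1): →(3,1)(W), (7,0)(W) — all W, so L
(7,4): →(3,4)(W), (7,3)(W), (7,2)(W), (7,0)(W) — all W, so L
Every other cell has at least one move into one of the L cells above, so it is W.
(7,4): one of the L cells justified above, so L
(5,6): the move to (1,6) reaches an L cell, so W
(4,5): the move to (4,4) reaches an L cell, so W

(7,4): L, (5,6): W, (4,5): W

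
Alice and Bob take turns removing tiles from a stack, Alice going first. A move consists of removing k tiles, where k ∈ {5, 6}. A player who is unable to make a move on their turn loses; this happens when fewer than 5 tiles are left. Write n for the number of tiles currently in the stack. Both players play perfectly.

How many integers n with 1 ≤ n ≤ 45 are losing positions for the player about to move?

21

Classify positions by backward induction: terminal positions (no move available) are L. From any other position, the mover wins iff some move reaches an L.
n=0: no move → L
n=1: no move → L
n=2: no move → L
n=3: no move → L
n=4: no move → L
n=5: reaches L-position 0 → W
n=6: reaches L-position 1 → W
n=7: reaches L-position 2 → W
n=8: reaches L-position 3 → W
n=9: reaches L-position 4 → W
n=10: reaches L-position 4 → W
n=11: only reaches 6(W), 5(W), all W → L
n=12: only reaches 7(W), 6(W), all W → L
n=13: only reaches 8(W), 7(W), all W → L
n=14: only reaches 9(W), 8(W), all W → L
n=15: only reaches 10(W), 9(W), all W → L
n=16: reaches L-position 11 → W
n=17: reaches L-position 12 → W
n=18: reaches L-position 13 → W
n=19: reaches L-position 14 → W
n=20: reaches L-position 15 → W
n=21: reaches L-position 15 → W
n=22: only reaches 17(W), 16(W), all W → L
n=23: only reaches 18(W), 17(W), all W → L
n=24: only reaches 19(W), 18(W), all W → L
n=25: only reaches 20(W), 19(W), all W → L
n=26: only reaches 21(W), 20(W), all W → L
n=27: reaches L-position 22 → W
n=28: reaches L-position 23 → W
n=29: reaches L-position 24 → W
n=30: reaches L-position 25 → W
n=31: reaches L-position 26 → W
n=32: reaches L-position 26 → W
n=33: only reaches 28(W), 27(W), all W → L
n=34: only reaches 29(W), 28(W), all W → L
n=35: only reaches 30(W), 29(W), all W → L
n=36: only reaches 31(W), 30(W), all W → L
n=37: only reaches 32(W), 31(W), all W → L
n=38: reaches L-position 33 → W
n=39: reaches L-position 34 → W
n=40: reaches L-position 35 → W
n=41: reaches L-position 36 → W
n=42: reaches L-position 37 → W
n=43: reaches L-position 37 → W
n=44: only reaches 39(W), 38(W), all W → L
n=45: only reaches 40(W), 39(W), all W → L
L entries with 1 ≤ n ≤ 45 (n=0 is outside the asked range and is not counted): n = 1, 2, 3, 4, 11, 12, 13, 14, 15, 22, 23, 24, 25, 26, 33, 34, 35, 36, 37, 44, 45; that makes 21.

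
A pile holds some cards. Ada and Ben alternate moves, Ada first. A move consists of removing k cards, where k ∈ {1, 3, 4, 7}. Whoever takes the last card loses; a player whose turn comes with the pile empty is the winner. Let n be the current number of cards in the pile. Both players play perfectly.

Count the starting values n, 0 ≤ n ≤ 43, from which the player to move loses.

12

Label each position W (a win for the player to move) or L (a loss). A position with no legal move is W; any other position is W exactly when some move reaches an L, and L when every move reaches a W.
n=0: no move; the opponent has just taken the last card and therefore loses → W
n=1: L (sole option 0(W) is W)
n=2: W (go to 1, an L position)
n=3: L (options 2(W), 0(W) are all W)
n=4: W (go to 3, an L position)
n=5: W (go to 1, an L position)
n=6: W (go to 3, an L position)
n=7: W (go to 3, an L position)
n=8: W (go to 1, an L position)
n=9: L (options 8(W), 6(W), 5(W), 2(W) are all W)
n=10: W (go to 9, an L position)
n=11: L (options 10(W), 8(W), 7(W), 4(W) are all W)
n=12: W (go to 11, an L position)
n=13: W (go to 9, an L position)
n=14: W (go to 11, an L position)
n=15: W (go to 11, an L position)
n=16: W (go to 9, an L position)
n=17: L (options 16(W), 14(W), 13(W), 10(W) are all W)
n=18: W (go to 17, an L position)
n=19: L (options 18(W), 16(W), 15(W), 12(W) are all W)
n=20: W (go to 19, an L position)
n=21: W (go to 17, an L position)
n=22: W (go to 19, an L position)
n=23: W (go to 19, an L position)
n=24: W (go to 17, an L position)
n=25: L (options 24(W), 22(W), 21(W), 18(W) are all W)
n=26: W (go to 25, an L position)
n=27: L (options 26(W), 24(W), 23(W), 20(W) are all W)
n=28: W (go to 27, an L position)
n=29: W (go to 25, an L position)
n=30: W (go to 27, an L position)
n=31: W (go to 27, an L position)
n=32: W (go to 25, an L position)
n=33: L (options 32(W), 30(W), 29(W), 26(W) are all W)
n=34: W (go to 33, an L position)
n=35: L (options 34(W), 32(W), 31(W), 28(W) are all W)
n=36: W (go to 35, an L position)
n=37: W (go to 33, an L position)
n=38: W (go to 35, an L position)
n=39: W (go to 35, an L position)
n=40: W (go to 33, an L position)
n=41: L (options 40(W), 38(W), 37(W), 34(W) are all W)
n=42: W (go to 41, an L position)
n=43: L (options 42(W), 40(W), 39(W), 36(W) are all W)
L entries with 0 ≤ n ≤ 43: n = 1, 3, 9, 11, 17, 19, 25, 27, 33, 35, 41, 43; that makes 12.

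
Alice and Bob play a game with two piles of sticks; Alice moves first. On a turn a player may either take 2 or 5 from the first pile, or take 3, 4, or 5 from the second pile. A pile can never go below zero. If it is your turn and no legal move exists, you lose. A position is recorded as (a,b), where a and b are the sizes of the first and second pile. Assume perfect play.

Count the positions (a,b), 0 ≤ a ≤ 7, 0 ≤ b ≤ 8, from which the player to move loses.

27

Classify positions by backward induction: terminal positions (no move available) are L. From any other position, the mover wins iff some move reaches an L.
Every move lowers a or b (never raises either), so fill the grid row by row in increasing a, and left to right within a row: each cell's successors are then already labelled.
      b=0  b=1  b=2  b=3  b=4  b=5  b=6  b=7  b=8
a=0:    L    L    L    W    W    W    W    W    L
a=1:    L    L    L    W    W    W    W    W    L
a=2:    W    W    W    L    L    L    W    W    W
a=3:    W    W    W    L    L    L    W    W    W
a=4:    L    L    L    W    W    W    W    W    L
a=5:    W    W    W    W    W    W    L    L    W
a=6:    W    W    W    L    L    L    W    W    W
a=7:    L    L    L    W    W    W    W    W    L
Cells with no legal move (terminal, hence L): (0,0), (0,1), (0,2), (1,0), (1,1), (1,2).
The remaining L cells, each justified by listing all of its moves:
(0,8): →(0,5)(W), (0,4)(W), (0,3)(W) — all W, so L
(1,8): →(1,5)(W), (1,4)(W), (1,3)(W) — all W, so L
(2,3): →(0,3)(W), (2,0)(W) — all W, so L
(2,4): →(0,4)(W), (2,1)(W), (2,0)(W) — all W, so L
(2,5): →(0,5)(W), (2,2)(W), (2,1)(W), (2,0)(W) — all W, so L
(3,3): →(1,3)(W), (3,0)(W) — all W, so L
(3,4): →(1,4)(W), (3,1)(W), (3,0)(W) — all W, so L
(3,5): →(1,5)(W), (3,2)(W), (3,1)(W), (3,0)(W) — all W, so L
(4,0): →(2,0)(W) only, which is W, so L
(4,1): →(2,1)(W) only, which is W, so L
(4,2): →(2,2)(W) only, which is W, so L
(4,8): →(2,8)(W), (4,5)(W), (4,4)(W), (4,3)(W) — all W, so L
(5,6): →(3,6)(W), (0,6)(W), (5,3)(W), (5,2)(W), (5,1)(W) — all W, so L
(5,7): →(3,7)(W), (0,7)(W), (5,4)(W), (5,3)(W), (5,2)(W) — all W, so L
(6,3): →(4,3)(W), (1,3)(W), (6,0)(W) — all W, so L
(6,4): →(4,4)(W), (1,4)(W), (6,1)(W), (6,0)(W) — all W, so L
(6,5): →(4,5)(W), (1,5)(W), (6,2)(W), (6,1)(W), (6,0)(W) — all W, so L
(7,0): →(5,0)(W), (2,0)(W) — all W, so L
(7,1): →(5,1)(W), (2,1)(W) — all W, so L
(7,2): →(5,2)(W), (2,2)(W) — all W, so L
(7,8): →(5,8)(W), (2,8)(W), (7,5)(W), (7,4)(W), (7,3)(W) — all W, so L
Every other cell has at least one move into one of the L cells above, so it is W.
L cells per row: a=0: 4, a=1: 4, a=2: 3, a=3: 3, a=4: 4, a=5: 2, a=6: 3, a=7: 4; total 27.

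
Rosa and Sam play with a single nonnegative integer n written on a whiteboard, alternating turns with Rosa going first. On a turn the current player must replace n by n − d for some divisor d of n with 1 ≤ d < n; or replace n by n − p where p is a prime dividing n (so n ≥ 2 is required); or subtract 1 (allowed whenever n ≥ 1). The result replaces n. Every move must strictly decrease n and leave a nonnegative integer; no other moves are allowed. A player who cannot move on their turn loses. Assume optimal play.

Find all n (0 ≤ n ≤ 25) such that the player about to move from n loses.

0, 4, 9, 14, 20

Work bottom-up. With no move the player to move loses. Otherwise the position is W if at least one move leads to an L position for the opponent, and L if every move leads to a W.
n=0: no move → L
n=1: can move to 0, which is L ⇒ W
n=2: can move to 0, which is L ⇒ W
n=3: can move to 0, which is L ⇒ W
n=4: moves to 2(W), 3(W); every one is W ⇒ L
n=5: can move to 0, which is L ⇒ W
n=6: can move to 4, which is L ⇒ W
n=7: can move to 0, which is L ⇒ W
n=8: can move to 4, which is L ⇒ W
n=9: moves to 6(W), 8(W); every one is W ⇒ L
n=10: can move to 9, which is L ⇒ W
n=11: can move to 0, which is L ⇒ W
n=12: can move to 9, which is L ⇒ W
n=13: can move to 0, which is L ⇒ W
n=14: moves to 7(W), 12(W), 13(W); every one is W ⇒ L
n=15: can move to 14, which is L ⇒ W
n=16: can move to 14, which is L ⇒ W
n=17: can move to 0, which is L ⇒ W
n=18: can move to 9, which is L ⇒ W
n=19: can move to 0, which is L ⇒ W
n=20: moves to 10(W), 15(W), 16(W), 18(W), 19(W); every one is W ⇒ L
n=21: can move to 14, which is L ⇒ W
n=22: can move to 20, which is L ⇒ W
n=23: can move to 0, which is L ⇒ W
n=24: can move to 20, which is L ⇒ W
n=25: can move to 20, which is L ⇒ W
Reading off the rows marked L gives the requested list; there are 5 such values of n.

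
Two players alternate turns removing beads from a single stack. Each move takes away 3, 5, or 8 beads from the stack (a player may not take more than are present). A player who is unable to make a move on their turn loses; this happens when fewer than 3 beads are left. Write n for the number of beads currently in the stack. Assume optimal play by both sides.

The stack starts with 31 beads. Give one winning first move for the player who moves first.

Remove 8, leaving 23.

Use the standard recursion: the mover loses at a terminal position; elsewhere, the mover wins exactly when some move hands the opponent an L position.
n=0: no move → L
n=1: no move → L
n=2: no move → L
n=3: can move to 0, which is L ⇒ W
n=4: can move to 1, which is L ⇒ W
n=5: can move to 2, which is L ⇒ W
n=6: can move to 1, which is L ⇒ W
n=7: can move to 2, which is L ⇒ W
n=8: can move to 0, which is L ⇒ W
n=9: can move to 1, which is L ⇒ W
n=10: can move to 2, which is L ⇒ W
n=11: moves to 8(W), 6(W), 3(W); every one is W ⇒ L
n=12: moves to 9(W), 7(W), 4(W); every one is W ⇒ L
n=13: moves to 10(W), 8(W), 5(W); every one is W ⇒ L
n=14: can move to 11, which is L ⇒ W
n=15: can move to 12, which is L ⇒ W
n=16: can move to 13, which is L ⇒ W
n=17: can move to 12, which is L ⇒ W
n=18: can move to 13, which is L ⇒ W
n=19: can move to 11, which is L ⇒ W
n=20: can move to 12, which is L ⇒ W
n=21: can move to 13, which is L ⇒ W
n=22: moves to 19(W), 17(W), 14(W); every one is W ⇒ L
n=23: moves to 20(W), 18(W), 15(W); every one is W ⇒ L
n=24: moves to 21(W), 19(W), 16(W); every one is W ⇒ L
n=25: can move to 22, which is L ⇒ W
n=26: can move to 23, which is L ⇒ W
n=27: can move to 24, which is L ⇒ W
n=28: can move to 23, which is L ⇒ W
n=29: can move to 24, which is L ⇒ W
n=30: can move to 22, which is L ⇒ W
n=31: can move to 23, which is L ⇒ W
From 31, the L positions reachable in one move are: 23.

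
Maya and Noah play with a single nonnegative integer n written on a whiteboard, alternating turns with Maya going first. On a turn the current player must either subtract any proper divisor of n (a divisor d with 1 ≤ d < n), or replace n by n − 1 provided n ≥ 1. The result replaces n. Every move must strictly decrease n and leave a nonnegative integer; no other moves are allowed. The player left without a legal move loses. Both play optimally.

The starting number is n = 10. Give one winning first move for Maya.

Move to 5.

Classify positions by backward induction: terminal positions (no move available) are L. From any other position, the mover wins iff some move reaches an L.
n=0: no move → L
n=1: →0(L), so W
n=2: →1(W) only, which is W, so L
n=3: →2(L), so W
n=4: →2(L), so W
n=5: →4(W) only, which is W, so L
n=6: →5(L), so W
n=7: →6(W) only, which is W, so L
n=8: →7(L), so W
n=9: →6(W), 8(W) — all W, so L
n=10: →5(L), so W
From 10, the L positions reachable in one move are: 5, 9. Any move reaching one of these is winning.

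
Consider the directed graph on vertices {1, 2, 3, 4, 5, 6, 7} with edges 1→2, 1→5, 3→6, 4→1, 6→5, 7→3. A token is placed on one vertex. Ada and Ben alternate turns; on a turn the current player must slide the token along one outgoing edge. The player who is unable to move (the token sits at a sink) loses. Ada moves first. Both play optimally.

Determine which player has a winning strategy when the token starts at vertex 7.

Label each position W (a win for the player to move) or L (a loss). A position with no legal move is L; any other position is W exactly when some move reaches an L, and L when every move reaches a W.
Every edge goes from a vertex to one that appears earlier in the order 2, 5, 6, 3, 1, 7, 4, so processing vertices in that order labels each vertex after all of its successors.
2: no outgoing edge → L
5: no outgoing edge → L
6: reaches L-position 5 → W
3: only reaches 6(W), which is W → L
1: reaches L-position 5 → W
7: reaches L-position 3 → W
4: only reaches 1(W), which is W → L
From 7 Ada can move to 3, reaching an L position.

Ada wins.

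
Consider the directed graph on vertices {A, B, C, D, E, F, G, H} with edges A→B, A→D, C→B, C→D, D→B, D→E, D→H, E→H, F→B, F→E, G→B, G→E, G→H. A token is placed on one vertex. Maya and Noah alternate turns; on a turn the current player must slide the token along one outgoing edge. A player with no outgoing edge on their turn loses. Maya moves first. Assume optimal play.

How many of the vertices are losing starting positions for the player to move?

Work bottom-up. With no move the player to move loses. Otherwise the position is W if at least one move leads to an L position for the opponent, and L if every move leads to a W.
Every edge goes from a vertex to one that appears earlier in the order H, B, E, D, G, C, F, A, so processing vertices in that order labels each vertex after all of its successors.
H: no outgoing edge → L
B: no outgoing edge → L
E: →H(L), so W
D: →B(L), so W
G: →B(L), so W
C: →B(L), so W
F: →B(L), so W
A: →B(L), so W
The L vertices are B, H; that is 2 in all.

2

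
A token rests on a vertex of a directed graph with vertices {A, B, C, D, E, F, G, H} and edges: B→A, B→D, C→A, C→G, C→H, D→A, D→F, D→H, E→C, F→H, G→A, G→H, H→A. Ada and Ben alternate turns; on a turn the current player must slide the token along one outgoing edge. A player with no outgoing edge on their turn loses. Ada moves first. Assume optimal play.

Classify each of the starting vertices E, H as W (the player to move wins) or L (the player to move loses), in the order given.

E: L, H: W

Build the W/L table. Terminal = L. A non-terminal position is W if it has a move to some L; otherwise it is L.
Every edge goes from a vertex to one that appears earlier in the order A, H, F, D, G, C, E, B, so processing vertices in that order labels each vertex after all of its successors.
A: no outgoing edge → L
H: can move to A, which is L ⇒ W
F: the only move is to H(W), a W ⇒ L
D: can move to F, which is L ⇒ W
G: can move to A, which is L ⇒ W
C: can move to A, which is L ⇒ W
E: the only move is to C(W), a W ⇒ L
B: can move to A, which is L ⇒ W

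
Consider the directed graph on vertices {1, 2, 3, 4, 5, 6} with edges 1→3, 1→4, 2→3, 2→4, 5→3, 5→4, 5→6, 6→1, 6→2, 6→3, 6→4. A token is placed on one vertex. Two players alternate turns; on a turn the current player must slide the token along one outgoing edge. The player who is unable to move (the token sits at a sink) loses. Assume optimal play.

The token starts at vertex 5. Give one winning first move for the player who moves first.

Work bottom-up. With no move the player to move loses. Otherwise the position is W if at least one move leads to an L position for the opponent, and L if every move leads to a W.
Every edge goes from a vertex to one that appears earlier in the order 4, 3, 2, 1, 6, 5, so processing vertices in that order labels each vertex after all of its successors.
4: no outgoing edge → L
3: no outgoing edge → L
2: can move to 3, which is L ⇒ W
1: can move to 3, which is L ⇒ W
6: can move to 3, which is L ⇒ W
5: can move to 3, which is L ⇒ W
From 5, the L positions reachable in one move are: 3, 4. Any move reaching one of these is winning.

Move to 3.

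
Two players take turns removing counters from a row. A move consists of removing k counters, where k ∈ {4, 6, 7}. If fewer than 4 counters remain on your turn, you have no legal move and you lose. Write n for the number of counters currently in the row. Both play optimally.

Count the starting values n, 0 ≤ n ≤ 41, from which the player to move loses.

Compute win/loss labels from the base case upward. A position with no move is L. Any other position is W if it can reach an L in one move, else L.
n=0: no move → L
n=1: no move → L
n=2: no move → L
n=3: no move → L
n=4: →0(L), so W
n=5: →1(L), so W
n=6: →2(L), so W
n=7: →3(L), so W
n=8: →2(L), so W
n=9: →3(L), so W
n=10: →3(L), so W
n=11: →7(W), 5(W), 4(W) — all W, so L
n=12: →8(W), 6(W), 5(W) — all W, so L
n=13: →9(W), 7(W), 6(W) — all W, so L
n=14: →10(W), 8(W), 7(W) — all W, so L
n=15: →11(L), so W
n=16: →12(L), so W
n=17: →13(L), so W
n=18: →14(L), so W
n=19: →13(L), so W
n=20: →14(L), so W
n=21: →14(L), so W
n=22: →18(W), 16(W), 15(W) — all W, so L
n=23: →19(W), 17(W), 16(W) — all W, so L
n=24: →20(W), 18(W), 17(W) — all W, so L
n=25: →21(W), 19(W), 18(W) — all W, so L
n=26: →22(L), so W
n=27: →23(L), so W
n=28: →24(L), so W
n=29: →25(L), so W
n=30: →24(L), so W
n=31: →25(L), so W
n=32: →25(L), so W
n=33: →29(W), 27(W), 26(W) — all W, so L
n=34: →30(W), 28(W), 27(W) — all W, so L
n=35: →31(W), 29(W), 28(W) — all W, so L
n=36: →32(W), 30(W), 29(W) — all W, so L
n=37: →33(L), so W
n=38: →34(L), so W
n=39: →35(L), so W
n=40: →36(L), so W
n=41: →35(L), so W
L entries with 0 ≤ n ≤ 41: n = 0, 1, 2, 3, 11, 12, 13, 14, 22, 23, 24, 25, 33, 34, 35, 36; that makes 16.

16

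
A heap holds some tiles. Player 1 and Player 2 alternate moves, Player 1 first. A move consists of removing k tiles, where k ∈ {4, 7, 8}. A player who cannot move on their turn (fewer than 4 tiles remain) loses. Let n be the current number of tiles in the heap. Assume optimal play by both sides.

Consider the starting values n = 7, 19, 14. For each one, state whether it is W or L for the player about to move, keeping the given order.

7: W, 19: W, 14: L

Classify positions by backward induction: terminal positions (no move available) are L. From any other position, the mover wins iff some move reaches an L.
n=0: no move → L
n=1: no move → L
n=2: no move → L
n=3: no move → L
n=4: reaches L-position 0 → W
n=5: reaches L-position 1 → W
n=6: reaches L-position 2 → W
n=7: reaches L-position 3 → W
n=8: reaches L-position 1 → W
n=9: reaches L-position 2 → W
n=10: reaches L-position 3 → W
n=11: reaches L-position 3 → W
n=12: only reaches 8(W), 5(W), 4(W), all W → L
n=13: only reaches 9(W), 6(W), 5(W), all W → L
n=14: only reaches 10(W), 7(W), 6(W), all W → L
n=15: only reaches 11(W), 8(W), 7(W), all W → L
n=16: reaches L-position 12 → W
n=17: reaches L-position 13 → W
n=18: reaches L-position 14 → W
n=19: reaches L-position 15 → W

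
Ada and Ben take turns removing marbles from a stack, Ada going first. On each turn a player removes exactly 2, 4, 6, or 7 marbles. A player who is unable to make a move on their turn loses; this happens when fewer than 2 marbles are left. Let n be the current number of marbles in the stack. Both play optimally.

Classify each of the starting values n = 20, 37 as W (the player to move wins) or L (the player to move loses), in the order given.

20: W, 37: L

Use the standard recursion: the mover loses at a terminal position; elsewhere, the mover wins exactly when some move hands the opponent an L position.
n=0: no move → L
n=1: no move → L
n=2: W (go to 0, an L position)
n=3: W (go to 1, an L position)
n=4: W (go to 0, an L position)
n=5: W (go to 1, an L position)
n=6: W (go to 0, an L position)
n=7: W (go to 1, an L position)
n=8: W (go to 1, an L position)
n=9: L (options 7(W), 5(W), 3(W), 2(W) are all W)
n=10: L (options 8(W), 6(W), 4(W), 3(W) are all W)
n=11: W (go to 9, an L position)
n=12: W (go to 10, an L position)
n=13: W (go to 9, an L position)
n=14: W (go to 10, an L position)
n=15: W (go to 9, an L position)
n=16: W (go to 10, an L position)
n=17: W (go to 10, an L position)
n=18: L (options 16(W), 14(W), 12(W), 11(W) are all W)
n=19: L (options 17(W), 15(W), 13(W), 12(W) are all W)
n=20: W (go to 18, an L position)
n=21: W (go to 19, an L position)
n=22: W (go to 18, an L position)
n=23: W (go to 19, an L position)
n=24: W (go to 18, an L position)
n=25: W (go to 19, an L position)
n=26: W (go to 19, an L position)
n=27: L (options 25(W), 23(W), 21(W), 20(W) are all W)
n=28: L (options 26(W), 24(W), 22(W), 21(W) are all W)
n=29: W (go to 27, an L position)
n=30: W (go to 28, an L position)
n=31: W (go to 27, an L position)
n=32: W (go to 28, an L position)
n=33: W (go to 27, an L position)
n=34: W (go to 28, an L position)
n=35: W (go to 28, an L position)
n=36: L (options 34(W), 32(W), 30(W), 29(W) are all W)
n=37: L (options 35(W), 33(W), 31(W), 30(W) are all W)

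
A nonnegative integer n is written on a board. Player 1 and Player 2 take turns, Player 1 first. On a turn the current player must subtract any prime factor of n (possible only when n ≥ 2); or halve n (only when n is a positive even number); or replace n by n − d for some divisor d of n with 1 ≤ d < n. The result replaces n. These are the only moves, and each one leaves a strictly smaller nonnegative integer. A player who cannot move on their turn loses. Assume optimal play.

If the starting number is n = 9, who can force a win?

Compute win/loss labels from the base case upward. A position with no move is L. Any other position is W if it can reach an L in one move, else L.
n=0: no move → L
n=1: no move → L
n=2: can move to 0, which is L ⇒ W
n=3: can move to 0, which is L ⇒ W
n=4: moves to 2(W), 3(W); every one is W ⇒ L
n=5: can move to 0, which is L ⇒ W
n=6: can move to 4, which is L ⇒ W
n=7: can move to 0, which is L ⇒ W
n=8: can move to 4, which is L ⇒ W
n=9: moves to 6(W), 8(W); every one is W ⇒ L
Every move from 9 reaches a W position, so the mover loses.

Player 2 wins.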